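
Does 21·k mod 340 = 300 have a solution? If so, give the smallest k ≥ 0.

160

gcd(21, 340) = 1, so a unique solution mod 340 exists.
21⁻¹ ≡ 81 (mod 340).
k ≡ 81·300 ≡ 160 (mod 340).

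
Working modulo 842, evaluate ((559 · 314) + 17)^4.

559 · 314 = 175526 ≡ 390 (mod 842)
390 + 17 = 407
(407)^4 ≡ 105 (mod 842)

105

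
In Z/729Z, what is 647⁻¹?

80

Run the extended Euclidean algorithm:
729 = 1·647 + 82
647 = 7·82 + 73
82 = 1·73 + 9
73 = 8·9 + 1
9 = 9·1 + 0
gcd(647, 729) = 1, so the inverse exists.
Back-substitute for 1:
1 = 1·73 − 8·9
  = −8·82 + 9·73
  = 9·647 − 71·82
  = −71·729 + 80·647
So 647⁻¹ ≡ 80 (mod 729).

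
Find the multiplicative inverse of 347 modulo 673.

609

Apply the Euclidean algorithm and back-substitute:
673 = 1*347 + 326
347 = 1*326 + 21
326 = 15*21 + 11
21 = 1*11 + 10
11 = 1*10 + 1
10 = 10*1 + 0
gcd(347, 673) = 1, so the inverse exists.
Back-substitute for 1:
1 = 1*11 − 1*10
  = −1*21 + 2*11
  = 2*326 − 31*21
  = −31*347 + 33*326
  = 33*673 − 64*347
So 347⁻¹ ≡ −64 ≡ 609 (mod 673).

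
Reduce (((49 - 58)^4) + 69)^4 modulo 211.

49 - 58 = -9 ≡ 202 (mod 211)
(202)^4 ≡ 20 (mod 211)
20 + 69 = 89
(89)^4 ≡ 125 (mod 211)

125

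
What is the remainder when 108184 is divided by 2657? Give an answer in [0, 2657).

1904

108184 = 40·2657 + 1904, so 108184 ≡ 1904 (mod 2657).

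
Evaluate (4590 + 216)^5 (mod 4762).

3402

4590 + 216 = 4806 ≡ 44 (mod 4762)
(44)^5 ≡ 3402 (mod 4762)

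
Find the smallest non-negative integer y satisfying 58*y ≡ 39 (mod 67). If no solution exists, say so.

18

gcd(58, 67) = 1, so a unique solution mod 67 exists.
58⁻¹ ≡ 52 (mod 67).
y ≡ 52*39 ≡ 18 (mod 67).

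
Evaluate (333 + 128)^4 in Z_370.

271

333 + 128 = 461 ≡ 91 (mod 370)
(91)^4 ≡ 271 (mod 370)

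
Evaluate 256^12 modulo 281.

12 in binary is 1100, i.e. 12 = 8 + 4.
256^1 ≡ 256 (mod 281)
256^2 ≡ 256^2 = 65536 ≡ 63 (mod 281)
256^4 ≡ 63^2 = 3969 ≡ 35 (mod 281)
256^8 ≡ 35^2 = 1225 ≡ 101 (mod 281)
256^12 = 256^8 · 256^4 ≡ 101 · 35 (mod 281).
101 · 35 = 3535 ≡ 163 (mod 281).

163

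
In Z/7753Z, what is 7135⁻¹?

Run the extended Euclidean algorithm:
7753 = 1*7135 + 618
7135 = 11*618 + 337
618 = 1*337 + 281
337 = 1*281 + 56
281 = 5*56 + 1
56 = 56*1 + 0
gcd(7135, 7753) = 1, so the inverse exists.
Bézout: 1 = 127*7753 − 138*7135.
So 7135⁻¹ ≡ −138 ≡ 7615 (mod 7753).

7615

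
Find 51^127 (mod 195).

51

By square-and-multiply:
127 in binary is 1111111, i.e. 127 = 64 + 32 + 16 + 8 + 4 + 2 + 1.
51^1 ≡ 51 (mod 195)
51^2 ≡ 51^2 = 2601 ≡ 66 (mod 195)
51^4 ≡ 66^2 = 4356 ≡ 66 (mod 195)
51^8 ≡ 66^2 = 4356 ≡ 66 (mod 195)
51^16 ≡ 66^2 = 4356 ≡ 66 (mod 195)
51^32 ≡ 66^2 = 4356 ≡ 66 (mod 195)
51^64 ≡ 66^2 = 4356 ≡ 66 (mod 195)
51^127 = 51^64 × 51^32 × 51^16 × 51^8 × 51^4 × 51^2 × 51^1 ≡ 66 × 66 × 66 × 66 × 66 × 66 × 51 (mod 195).
Accumulate the product:
66 × 66 = 4356 ≡ 66
66 × 66 = 4356 ≡ 66
66 × 66 = 4356 ≡ 66
66 × 66 = 4356 ≡ 66
66 × 66 = 4356 ≡ 66
66 × 51 = 3366 ≡ 51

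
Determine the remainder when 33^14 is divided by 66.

14 in binary is 1110, i.e. 14 = 8 + 4 + 2.
33^1 ≡ 33 (mod 66)
33^2 ≡ 33^2 = 1089 ≡ 33 (mod 66)
33^4 ≡ 33^2 = 1089 ≡ 33 (mod 66)
33^8 ≡ 33^2 = 1089 ≡ 33 (mod 66)
33^14 = 33^8 * 33^4 * 33^2 ≡ 33 * 33 * 33 (mod 66).
Accumulate the product:
33 * 33 = 1089 ≡ 33
33 * 33 = 1089 ≡ 33

33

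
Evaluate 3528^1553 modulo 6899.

By square-and-multiply:
1553 in binary is 11000010001, i.e. 1553 = 1024 + 512 + 16 + 1.
3528^1 ≡ 3528 (mod 6899)
3528^2 ≡ 3528^2 = 12446784 ≡ 988 (mod 6899)
3528^4 ≡ 988^2 = 976144 ≡ 3385 (mod 6899)
3528^8 ≡ 3385^2 = 11458225 ≡ 5885 (mod 6899)
3528^16 ≡ 5885^2 = 34633225 ≡ 245 (mod 6899)
3528^32 ≡ 245^2 = 60025 ≡ 4833 (mod 6899)
3528^64 ≡ 4833^2 = 23357889 ≡ 4774 (mod 6899)
3528^128 ≡ 4774^2 = 22791076 ≡ 3679 (mod 6899)
3528^256 ≡ 3679^2 = 13535041 ≡ 6102 (mod 6899)
3528^512 ≡ 6102^2 = 37234404 ≡ 501 (mod 6899)
3528^1024 ≡ 501^2 = 251001 ≡ 2637 (mod 6899)
3528^1553 = 3528^1024 · 3528^512 · 3528^16 · 3528^1 ≡ 2637 · 501 · 245 · 3528 (mod 6899).
Accumulate the product:
2637 · 501 = 1321137 ≡ 3428
3428 · 245 = 839860 ≡ 5081
5081 · 3528 = 17925768 ≡ 2166

2166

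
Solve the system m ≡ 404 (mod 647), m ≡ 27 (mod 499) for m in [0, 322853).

48929

647⁻¹ mod 499: 647×381 ≡ 1 (mod 499), so 647⁻¹ ≡ 381.
m = 404 + 647×((27 − 404)×381 mod 499) = 404 + 647×75 = 48929.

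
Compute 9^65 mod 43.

By square-and-multiply:
65 in binary is 1000001, i.e. 65 = 64 + 1.
9^1 ≡ 9 (mod 43)
9^2 ≡ 9^2 = 81 ≡ 38 (mod 43)
9^4 ≡ 38^2 = 1444 ≡ 25 (mod 43)
9^8 ≡ 25^2 = 625 ≡ 23 (mod 43)
9^16 ≡ 23^2 = 529 ≡ 13 (mod 43)
9^32 ≡ 13^2 = 169 ≡ 40 (mod 43)
9^64 ≡ 40^2 = 1600 ≡ 9 (mod 43)
9^65 = 9^64 × 9^1 ≡ 9 × 9 (mod 43).
9 × 9 = 81 ≡ 38 (mod 43).

38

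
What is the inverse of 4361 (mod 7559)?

Run the extended Euclidean algorithm:
7559 = 1*4361 + 3198
4361 = 1*3198 + 1163
3198 = 2*1163 + 872
1163 = 1*872 + 291
872 = 2*291 + 290
291 = 1*290 + 1
290 = 290*1 + 0
gcd(4361, 7559) = 1, so the inverse exists.
Back-substitute for 1:
1 = 1*291 − 1*290
  = −1*872 + 3*291
  = 3*1163 − 4*872
  = −4*3198 + 11*1163
  = 11*4361 − 15*3198
  = −15*7559 + 26*4361
So 4361⁻¹ ≡ 26 (mod 7559).

26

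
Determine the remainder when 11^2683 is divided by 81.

38

By square-and-multiply:
2683 in binary is 101001111011, i.e. 2683 = 2048 + 512 + 64 + 32 + 16 + 8 + 2 + 1.
11^1 ≡ 11 (mod 81)
11^2 ≡ 11^2 = 121 ≡ 40 (mod 81)
11^4 ≡ 40^2 = 1600 ≡ 61 (mod 81)
11^8 ≡ 61^2 = 3721 ≡ 76 (mod 81)
11^16 ≡ 76^2 = 5776 ≡ 25 (mod 81)
11^32 ≡ 25^2 = 625 ≡ 58 (mod 81)
11^64 ≡ 58^2 = 3364 ≡ 43 (mod 81)
11^128 ≡ 43^2 = 1849 ≡ 67 (mod 81)
11^256 ≡ 67^2 = 4489 ≡ 34 (mod 81)
11^512 ≡ 34^2 = 1156 ≡ 22 (mod 81)
11^1024 ≡ 22^2 = 484 ≡ 79 (mod 81)
11^2048 ≡ 79^2 = 6241 ≡ 4 (mod 81)
11^2683 = 11^2048 × 11^512 × 11^64 × 11^32 × 11^16 × 11^8 × 11^2 × 11^1 ≡ 4 × 22 × 43 × 58 × 25 × 76 × 40 × 11 (mod 81).
Accumulate the product:
4 × 22 = 88 ≡ 7
7 × 43 = 301 ≡ 58
58 × 58 = 3364 ≡ 43
43 × 25 = 1075 ≡ 22
22 × 76 = 1672 ≡ 52
52 × 40 = 2080 ≡ 55
55 × 11 = 605 ≡ 38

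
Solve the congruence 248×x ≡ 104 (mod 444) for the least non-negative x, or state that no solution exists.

gcd(248, 444) = 4, and 4 | 104, so solutions exist.
Divide through by 4: 62×x ≡ 26 mod 111.
62⁻¹ ≡ 77 (mod 111).
x ≡ 77×26 ≡ 4 (mod 111).
The smallest non-negative solution is x = 4.

4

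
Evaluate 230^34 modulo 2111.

By square-and-multiply:
230^1 ≡ 230 (mod 2111)
230^2 ≡ 230^2 = 52900 ≡ 125 (mod 2111)
230^4 ≡ 125^2 = 15625 ≡ 848 (mod 2111)
230^8 ≡ 848^2 = 719104 ≡ 1364 (mod 2111)
230^16 ≡ 1364^2 = 1860496 ≡ 705 (mod 2111)
230^32 ≡ 705^2 = 497025 ≡ 940 (mod 2111)
230^34 = 230^32 · 230^2 ≡ 940 · 125 (mod 2111).
940 · 125 = 117500 ≡ 1395 (mod 2111).

1395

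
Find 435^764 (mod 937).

764 in binary is 1011111100, i.e. 764 = 512 + 128 + 64 + 32 + 16 + 8 + 4.
435^1 ≡ 435 (mod 937)
435^2 ≡ 435^2 = 189225 ≡ 888 (mod 937)
435^4 ≡ 888^2 = 788544 ≡ 527 (mod 937)
435^8 ≡ 527^2 = 277729 ≡ 377 (mod 937)
435^16 ≡ 377^2 = 142129 ≡ 642 (mod 937)
435^32 ≡ 642^2 = 412164 ≡ 821 (mod 937)
435^64 ≡ 821^2 = 674041 ≡ 338 (mod 937)
435^128 ≡ 338^2 = 114244 ≡ 867 (mod 937)
435^256 ≡ 867^2 = 751689 ≡ 215 (mod 937)
435^512 ≡ 215^2 = 46225 ≡ 312 (mod 937)
435^764 = 435^512 * 435^128 * 435^64 * 435^32 * 435^16 * 435^8 * 435^4 ≡ 312 * 867 * 338 * 821 * 642 * 377 * 527 (mod 937).
Accumulate the product:
312 * 867 = 270504 ≡ 648
648 * 338 = 219024 ≡ 703
703 * 821 = 577163 ≡ 908
908 * 642 = 582936 ≡ 122
122 * 377 = 45994 ≡ 81
81 * 527 = 42687 ≡ 522

522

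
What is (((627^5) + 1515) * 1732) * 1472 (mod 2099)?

(627)^5 ≡ 1460 (mod 2099)
1460 + 1515 = 2975 ≡ 876 (mod 2099)
876 * 1732 = 1517232 ≡ 1754 (mod 2099)
1754 * 1472 = 2581888 ≡ 118 (mod 2099)

118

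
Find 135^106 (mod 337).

Using repeated squaring:
106 in binary is 1101010, i.e. 106 = 64 + 32 + 8 + 2.
135^1 ≡ 135 (mod 337)
135^2 ≡ 135^2 = 18225 ≡ 27 (mod 337)
135^4 ≡ 27^2 = 729 ≡ 55 (mod 337)
135^8 ≡ 55^2 = 3025 ≡ 329 (mod 337)
135^16 ≡ 329^2 = 108241 ≡ 64 (mod 337)
135^32 ≡ 64^2 = 4096 ≡ 52 (mod 337)
135^64 ≡ 52^2 = 2704 ≡ 8 (mod 337)
135^106 = 135^64 * 135^32 * 135^8 * 135^2 ≡ 8 * 52 * 329 * 27 (mod 337).
Accumulate the product:
8 * 52 = 416 ≡ 79
79 * 329 = 25991 ≡ 42
42 * 27 = 1134 ≡ 123

123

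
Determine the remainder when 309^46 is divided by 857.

Compute successive squares:
46 in binary is 101110, i.e. 46 = 32 + 8 + 4 + 2.
309^1 ≡ 309 (mod 857)
309^2 ≡ 309^2 = 95481 ≡ 354 (mod 857)
309^4 ≡ 354^2 = 125316 ≡ 194 (mod 857)
309^8 ≡ 194^2 = 37636 ≡ 785 (mod 857)
309^16 ≡ 785^2 = 616225 ≡ 42 (mod 857)
309^32 ≡ 42^2 = 1764 ≡ 50 (mod 857)
309^46 = 309^32 * 309^8 * 309^4 * 309^2 ≡ 50 * 785 * 194 * 354 (mod 857).
Accumulate the product:
50 * 785 = 39250 ≡ 685
685 * 194 = 132890 ≡ 55
55 * 354 = 19470 ≡ 616

616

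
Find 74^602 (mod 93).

82

74^1 ≡ 74 (mod 93)
74^2 ≡ 74^2 = 5476 ≡ 82 (mod 93)
74^4 ≡ 82^2 = 6724 ≡ 28 (mod 93)
74^8 ≡ 28^2 = 784 ≡ 40 (mod 93)
74^16 ≡ 40^2 = 1600 ≡ 19 (mod 93)
74^32 ≡ 19^2 = 361 ≡ 82 (mod 93)
74^64 ≡ 82^2 = 6724 ≡ 28 (mod 93)
74^128 ≡ 28^2 = 784 ≡ 40 (mod 93)
74^256 ≡ 40^2 = 1600 ≡ 19 (mod 93)
74^512 ≡ 19^2 = 361 ≡ 82 (mod 93)
74^602 = 74^512 · 74^64 · 74^16 · 74^8 · 74^2 ≡ 82 · 28 · 19 · 40 · 82 (mod 93).
Accumulate the product:
82 · 28 = 2296 ≡ 64
64 · 19 = 1216 ≡ 7
7 · 40 = 280 ≡ 1
1 · 82 = 82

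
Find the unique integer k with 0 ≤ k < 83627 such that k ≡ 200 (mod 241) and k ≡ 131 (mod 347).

241⁻¹ mod 347: 241*36 ≡ 1 (mod 347), so 241⁻¹ ≡ 36.
k = 200 + 241*((131 − 200)*36 mod 347) = 200 + 241*292 = 70572.
Check: 70572 mod 241 = 200, 70572 mod 347 = 131. ✓

70572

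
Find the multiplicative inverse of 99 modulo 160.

139

Run the extended Euclidean algorithm:
160 = 1*99 + 61
99 = 1*61 + 38
61 = 1*38 + 23
38 = 1*23 + 15
23 = 1*15 + 8
15 = 1*8 + 7
8 = 1*7 + 1
7 = 7*1 + 0
gcd(99, 160) = 1, so the inverse exists.
Bézout: 1 = 13*160 − 21*99.
So 99⁻¹ ≡ −21 ≡ 139 (mod 160).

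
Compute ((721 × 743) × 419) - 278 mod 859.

2

721 × 743 = 535703 ≡ 546 (mod 859)
546 × 419 = 228774 ≡ 280 (mod 859)
280 - 278 = 2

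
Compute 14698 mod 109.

92

14698 = 134×109 + 92, so 14698 ≡ 92 (mod 109).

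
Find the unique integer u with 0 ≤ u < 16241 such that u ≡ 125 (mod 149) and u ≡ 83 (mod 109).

7277

149⁻¹ mod 109: 149·30 ≡ 1 (mod 109), so 149⁻¹ ≡ 30.
u = 125 + 149·((83 − 125)·30 mod 109) = 125 + 149·48 = 7277.
Check: 7277 mod 149 = 125, 7277 mod 109 = 83. ✓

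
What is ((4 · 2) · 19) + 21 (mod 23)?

4 · 2 = 8
8 · 19 = 152 ≡ 14 (mod 23)
14 + 21 = 35 ≡ 12 (mod 23)

12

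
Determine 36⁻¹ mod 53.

53 = 1·36 + 17
36 = 2·17 + 2
17 = 8·2 + 1
2 = 2·1 + 0
gcd(36, 53) = 1, so the inverse exists.
Bézout: 1 = 17·53 − 25·36.
So 36⁻¹ ≡ −25 ≡ 28 (mod 53).

28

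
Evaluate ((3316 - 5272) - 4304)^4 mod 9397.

7319

3316 - 5272 = -1956 ≡ 7441 (mod 9397)
7441 - 4304 = 3137
(3137)^4 ≡ 7319 (mod 9397)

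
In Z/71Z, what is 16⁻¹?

40

Apply the Euclidean algorithm and back-substitute:
71 = 4·16 + 7
16 = 2·7 + 2
7 = 3·2 + 1
2 = 2·1 + 0
gcd(16, 71) = 1, so the inverse exists.
Bézout: 1 = 7·71 − 31·16.
So 16⁻¹ ≡ −31 ≡ 40 (mod 71).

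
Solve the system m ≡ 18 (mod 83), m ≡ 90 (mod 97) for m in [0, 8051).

83⁻¹ mod 97: 83×90 ≡ 1 (mod 97), so 83⁻¹ ≡ 90.
m = 18 + 83×((90 − 18)×90 mod 97) = 18 + 83×78 = 6492.

6492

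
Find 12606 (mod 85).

26

12606 = 148*85 + 26, so 12606 ≡ 26 (mod 85).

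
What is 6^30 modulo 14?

30 in binary is 11110, i.e. 30 = 16 + 8 + 4 + 2.
6^1 ≡ 6 (mod 14)
6^2 ≡ 6^2 = 36 ≡ 8 (mod 14)
6^4 ≡ 8^2 = 64 ≡ 8 (mod 14)
6^8 ≡ 8^2 = 64 ≡ 8 (mod 14)
6^16 ≡ 8^2 = 64 ≡ 8 (mod 14)
6^30 = 6^16 · 6^8 · 6^4 · 6^2 ≡ 8 · 8 · 8 · 8 (mod 14).
Accumulate the product:
8 · 8 = 64 ≡ 8
8 · 8 = 64 ≡ 8
8 · 8 = 64 ≡ 8

8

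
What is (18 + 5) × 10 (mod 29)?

18 + 5 = 23
23 × 10 = 230 ≡ 27 (mod 29)

27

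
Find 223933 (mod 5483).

223933 = 40×5483 + 4613, so 223933 ≡ 4613 (mod 5483).

4613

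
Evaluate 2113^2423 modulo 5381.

2423 in binary is 100101110111, i.e. 2423 = 2048 + 256 + 64 + 32 + 16 + 4 + 2 + 1.
2113^1 ≡ 2113 (mod 5381)
2113^2 ≡ 2113^2 = 4464769 ≡ 3920 (mod 5381)
2113^4 ≡ 3920^2 = 15366400 ≡ 3645 (mod 5381)
2113^8 ≡ 3645^2 = 13286025 ≡ 336 (mod 5381)
2113^16 ≡ 336^2 = 112896 ≡ 5276 (mod 5381)
2113^32 ≡ 5276^2 = 27836176 ≡ 263 (mod 5381)
2113^64 ≡ 263^2 = 69169 ≡ 4597 (mod 5381)
2113^128 ≡ 4597^2 = 21132409 ≡ 1222 (mod 5381)
2113^256 ≡ 1222^2 = 1493284 ≡ 2747 (mod 5381)
2113^512 ≡ 2747^2 = 7546009 ≡ 1847 (mod 5381)
2113^1024 ≡ 1847^2 = 3411409 ≡ 5236 (mod 5381)
2113^2048 ≡ 5236^2 = 27415696 ≡ 4882 (mod 5381)
2113^2423 = 2113^2048 · 2113^256 · 2113^64 · 2113^32 · 2113^16 · 2113^4 · 2113^2 · 2113^1 ≡ 4882 · 2747 · 4597 · 263 · 5276 · 3645 · 3920 · 2113 (mod 5381).
Accumulate the product:
4882 · 2747 = 13410854 ≡ 1402
1402 · 4597 = 6444994 ≡ 3937
3937 · 263 = 1035431 ≡ 2279
2279 · 5276 = 12024004 ≡ 2850
2850 · 3645 = 10388250 ≡ 2920
2920 · 3920 = 11446400 ≡ 1013
1013 · 2113 = 2140469 ≡ 4212

4212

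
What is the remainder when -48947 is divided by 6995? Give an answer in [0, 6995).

-48947 = -7·6995 + 18, so -48947 ≡ 18 (mod 6995).

18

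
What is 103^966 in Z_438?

319

966 in binary is 1111000110, i.e. 966 = 512 + 256 + 128 + 64 + 4 + 2.
103^1 ≡ 103 (mod 438)
103^2 ≡ 103^2 = 10609 ≡ 97 (mod 438)
103^4 ≡ 97^2 = 9409 ≡ 211 (mod 438)
103^8 ≡ 211^2 = 44521 ≡ 283 (mod 438)
103^16 ≡ 283^2 = 80089 ≡ 373 (mod 438)
103^32 ≡ 373^2 = 139129 ≡ 283 (mod 438)
103^64 ≡ 283^2 = 80089 ≡ 373 (mod 438)
103^128 ≡ 373^2 = 139129 ≡ 283 (mod 438)
103^256 ≡ 283^2 = 80089 ≡ 373 (mod 438)
103^512 ≡ 373^2 = 139129 ≡ 283 (mod 438)
103^966 = 103^512 · 103^256 · 103^128 · 103^64 · 103^4 · 103^2 ≡ 283 · 373 · 283 · 373 · 211 · 97 (mod 438).
Accumulate the product:
283 · 373 = 105559 ≡ 1
1 · 283 = 283
283 · 373 = 105559 ≡ 1
1 · 211 = 211
211 · 97 = 20467 ≡ 319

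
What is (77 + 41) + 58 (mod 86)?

4

77 + 41 = 118 ≡ 32 (mod 86)
32 + 58 = 90 ≡ 4 (mod 86)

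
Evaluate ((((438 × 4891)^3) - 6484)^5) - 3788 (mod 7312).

438 × 4891 = 2142258 ≡ 7154 (mod 7312)
(7154)^3 ≡ 4168 (mod 7312)
4168 - 6484 = -2316 ≡ 4996 (mod 7312)
(4996)^5 ≡ 528 (mod 7312)
528 - 3788 = -3260 ≡ 4052 (mod 7312)

4052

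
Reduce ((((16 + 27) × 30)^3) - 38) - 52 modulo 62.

16 + 27 = 43
43 × 30 = 1290 ≡ 50 (mod 62)
(50)^3 ≡ 8 (mod 62)
8 - 38 = -30 ≡ 32 (mod 62)
32 - 52 = -20 ≡ 42 (mod 62)

42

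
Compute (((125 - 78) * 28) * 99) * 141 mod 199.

155

125 - 78 = 47
47 * 28 = 1316 ≡ 122 (mod 199)
122 * 99 = 12078 ≡ 138 (mod 199)
138 * 141 = 19458 ≡ 155 (mod 199)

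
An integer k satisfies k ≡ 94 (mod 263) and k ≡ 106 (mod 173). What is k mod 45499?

263⁻¹ mod 173: 263*25 ≡ 1 (mod 173), so 263⁻¹ ≡ 25.
k = 94 + 263*((106 − 94)*25 mod 173) = 94 + 263*127 = 33495.
Check: 33495 mod 263 = 94, 33495 mod 173 = 106. ✓

33495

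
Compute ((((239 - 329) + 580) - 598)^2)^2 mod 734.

239 - 329 = -90 ≡ 644 (mod 734)
644 + 580 = 1224 ≡ 490 (mod 734)
490 - 598 = -108 ≡ 626 (mod 734)
(626)^2 ≡ 654 (mod 734)
(654)^2 ≡ 528 (mod 734)

528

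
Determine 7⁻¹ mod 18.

13

Run the extended Euclidean algorithm:
18 = 2*7 + 4
7 = 1*4 + 3
4 = 1*3 + 1
3 = 3*1 + 0
gcd(7, 18) = 1, so the inverse exists.
Bézout: 1 = 2*18 − 5*7.
So 7⁻¹ ≡ −5 ≡ 13 (mod 18).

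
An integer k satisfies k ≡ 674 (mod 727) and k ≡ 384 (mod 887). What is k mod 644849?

727⁻¹ mod 887: 727*571 ≡ 1 (mod 887), so 727⁻¹ ≡ 571.
k = 674 + 727*((384 − 674)*571 mod 887) = 674 + 727*279 = 203507.

203507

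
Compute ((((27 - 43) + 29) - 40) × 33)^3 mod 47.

27 - 43 = -16 ≡ 31 (mod 47)
31 + 29 = 60 ≡ 13 (mod 47)
13 - 40 = -27 ≡ 20 (mod 47)
20 × 33 = 660 ≡ 2 (mod 47)
(2)^3 ≡ 8 (mod 47)

8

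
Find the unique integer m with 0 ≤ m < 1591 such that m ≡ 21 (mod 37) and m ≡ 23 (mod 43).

37⁻¹ mod 43: 37×7 ≡ 1 (mod 43), so 37⁻¹ ≡ 7.
m = 21 + 37×((23 − 21)×7 mod 43) = 21 + 37×14 = 539.

539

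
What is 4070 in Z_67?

50

4070 = 60×67 + 50, so 4070 ≡ 50 (mod 67).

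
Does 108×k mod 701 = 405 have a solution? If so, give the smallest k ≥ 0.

179

gcd(108, 701) = 1, so a unique solution mod 701 exists.
108⁻¹ ≡ 357 (mod 701).
k ≡ 357×405 ≡ 179 (mod 701).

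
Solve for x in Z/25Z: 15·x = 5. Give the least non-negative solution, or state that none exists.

2

gcd(15, 25) = 5, and 5 | 5, so solutions exist.
Divide through by 5: 3·x = 1 (mod 5).
3⁻¹ ≡ 2 (mod 5).
x ≡ 2·1 ≡ 2 (mod 5).
The smallest non-negative solution is x = 2.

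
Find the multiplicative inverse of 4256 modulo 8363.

8363 = 1×4256 + 4107
4256 = 1×4107 + 149
4107 = 27×149 + 84
149 = 1×84 + 65
84 = 1×65 + 19
65 = 3×19 + 8
19 = 2×8 + 3
8 = 2×3 + 2
3 = 1×2 + 1
2 = 2×1 + 0
gcd(4256, 8363) = 1, so the inverse exists.
Back-substitute for 1:
1 = 1×3 − 1×2
  = −1×8 + 3×3
  = 3×19 − 7×8
  = −7×65 + 24×19
  = 24×84 − 31×65
  = −31×149 + 55×84
  = 55×4107 − 1516×149
  = −1516×4256 + 1571×4107
  = 1571×8363 − 3087×4256
So 4256⁻¹ ≡ −3087 ≡ 5276 (mod 8363).

5276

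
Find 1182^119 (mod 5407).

1113

Compute successive squares:
119 in binary is 1110111, i.e. 119 = 64 + 32 + 16 + 4 + 2 + 1.
1182^1 ≡ 1182 (mod 5407)
1182^2 ≡ 1182^2 = 1397124 ≡ 2118 (mod 5407)
1182^4 ≡ 2118^2 = 4485924 ≡ 3521 (mod 5407)
1182^8 ≡ 3521^2 = 12397441 ≡ 4597 (mod 5407)
1182^16 ≡ 4597^2 = 21132409 ≡ 1853 (mod 5407)
1182^32 ≡ 1853^2 = 3433609 ≡ 164 (mod 5407)
1182^64 ≡ 164^2 = 26896 ≡ 5268 (mod 5407)
1182^119 = 1182^64 · 1182^32 · 1182^16 · 1182^4 · 1182^2 · 1182^1 ≡ 5268 · 164 · 1853 · 3521 · 2118 · 1182 (mod 5407).
Accumulate the product:
5268 · 164 = 863952 ≡ 4239
4239 · 1853 = 7854867 ≡ 3903
3903 · 3521 = 13742463 ≡ 3276
3276 · 2118 = 6938568 ≡ 1387
1387 · 1182 = 1639434 ≡ 1113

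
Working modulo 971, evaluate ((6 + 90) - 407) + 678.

6 + 90 = 96
96 - 407 = -311 ≡ 660 (mod 971)
660 + 678 = 1338 ≡ 367 (mod 971)

367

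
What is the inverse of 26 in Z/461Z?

461 = 17·26 + 19
26 = 1·19 + 7
19 = 2·7 + 5
7 = 1·5 + 2
5 = 2·2 + 1
2 = 2·1 + 0
gcd(26, 461) = 1, so the inverse exists.
Bézout: 1 = 11·461 − 195·26.
So 26⁻¹ ≡ −195 ≡ 266 (mod 461).

266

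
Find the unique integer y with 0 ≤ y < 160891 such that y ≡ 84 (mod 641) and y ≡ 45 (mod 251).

16109

641⁻¹ mod 251: 641*186 ≡ 1 (mod 251), so 641⁻¹ ≡ 186.
y = 84 + 641*((45 − 84)*186 mod 251) = 84 + 641*25 = 16109.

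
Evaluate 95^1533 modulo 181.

1533 in binary is 10111111101, i.e. 1533 = 1024 + 256 + 128 + 64 + 32 + 16 + 8 + 4 + 1.
95^1 ≡ 95 (mod 181)
95^2 ≡ 95^2 = 9025 ≡ 156 (mod 181)
95^4 ≡ 156^2 = 24336 ≡ 82 (mod 181)
95^8 ≡ 82^2 = 6724 ≡ 27 (mod 181)
95^16 ≡ 27^2 = 729 ≡ 5 (mod 181)
95^32 ≡ 5^2 = 25 (mod 181)
95^64 ≡ 25^2 = 625 ≡ 82 (mod 181)
95^128 ≡ 82^2 = 6724 ≡ 27 (mod 181)
95^256 ≡ 27^2 = 729 ≡ 5 (mod 181)
95^512 ≡ 5^2 = 25 (mod 181)
95^1024 ≡ 25^2 = 625 ≡ 82 (mod 181)
95^1533 = 95^1024 · 95^256 · 95^128 · 95^64 · 95^32 · 95^16 · 95^8 · 95^4 · 95^1 ≡ 82 · 5 · 27 · 82 · 25 · 5 · 27 · 82 · 95 (mod 181).
Accumulate the product:
82 · 5 = 410 ≡ 48
48 · 27 = 1296 ≡ 29
29 · 82 = 2378 ≡ 25
25 · 25 = 625 ≡ 82
82 · 5 = 410 ≡ 48
48 · 27 = 1296 ≡ 29
29 · 82 = 2378 ≡ 25
25 · 95 = 2375 ≡ 22

22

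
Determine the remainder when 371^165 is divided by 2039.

1518

Compute successive squares:
165 in binary is 10100101, i.e. 165 = 128 + 32 + 4 + 1.
371^1 ≡ 371 (mod 2039)
371^2 ≡ 371^2 = 137641 ≡ 1028 (mod 2039)
371^4 ≡ 1028^2 = 1056784 ≡ 582 (mod 2039)
371^8 ≡ 582^2 = 338724 ≡ 250 (mod 2039)
371^16 ≡ 250^2 = 62500 ≡ 1330 (mod 2039)
371^32 ≡ 1330^2 = 1768900 ≡ 1087 (mod 2039)
371^64 ≡ 1087^2 = 1181569 ≡ 988 (mod 2039)
371^128 ≡ 988^2 = 976144 ≡ 1502 (mod 2039)
371^165 = 371^128 · 371^32 · 371^4 · 371^1 ≡ 1502 · 1087 · 582 · 371 (mod 2039).
Accumulate the product:
1502 · 1087 = 1632674 ≡ 1474
1474 · 582 = 857868 ≡ 1488
1488 · 371 = 552048 ≡ 1518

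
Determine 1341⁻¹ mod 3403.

2190

By the extended Euclidean algorithm:
3403 = 2·1341 + 721
1341 = 1·721 + 620
721 = 1·620 + 101
620 = 6·101 + 14
101 = 7·14 + 3
14 = 4·3 + 2
3 = 1·2 + 1
2 = 2·1 + 0
gcd(1341, 3403) = 1, so the inverse exists.
Back-substitute for 1:
1 = 1·3 − 1·2
  = −1·14 + 5·3
  = 5·101 − 36·14
  = −36·620 + 221·101
  = 221·721 − 257·620
  = −257·1341 + 478·721
  = 478·3403 − 1213·1341
So 1341⁻¹ ≡ −1213 ≡ 2190 (mod 3403).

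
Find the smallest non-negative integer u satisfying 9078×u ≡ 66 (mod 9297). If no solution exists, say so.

gcd(9078, 9297) = 3, and 3 | 66, so solutions exist.
Divide through by 3: 3026×u ≡ 22 mod 3099.
3026⁻¹ ≡ 1316 (mod 3099).
u ≡ 1316×22 ≡ 1061 (mod 3099).
The smallest non-negative solution is u = 1061.

1061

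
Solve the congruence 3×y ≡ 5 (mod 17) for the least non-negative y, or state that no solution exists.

gcd(3, 17) = 1, so a unique solution mod 17 exists.
3⁻¹ ≡ 6 (mod 17).
y ≡ 6×5 ≡ 13 (mod 17).

13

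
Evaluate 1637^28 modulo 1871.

28 in binary is 11100, i.e. 28 = 16 + 8 + 4.
1637^1 ≡ 1637 (mod 1871)
1637^2 ≡ 1637^2 = 2679769 ≡ 497 (mod 1871)
1637^4 ≡ 497^2 = 247009 ≡ 37 (mod 1871)
1637^8 ≡ 37^2 = 1369 (mod 1871)
1637^16 ≡ 1369^2 = 1874161 ≡ 1290 (mod 1871)
1637^28 = 1637^16 × 1637^8 × 1637^4 ≡ 1290 × 1369 × 37 (mod 1871).
Accumulate the product:
1290 × 1369 = 1766010 ≡ 1657
1657 × 37 = 61309 ≡ 1437

1437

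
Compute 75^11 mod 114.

Using repeated squaring:
11 in binary is 1011, i.e. 11 = 8 + 2 + 1.
75^1 ≡ 75 (mod 114)
75^2 ≡ 75^2 = 5625 ≡ 39 (mod 114)
75^4 ≡ 39^2 = 1521 ≡ 39 (mod 114)
75^8 ≡ 39^2 = 1521 ≡ 39 (mod 114)
75^11 = 75^8 * 75^2 * 75^1 ≡ 39 * 39 * 75 (mod 114).
Accumulate the product:
39 * 39 = 1521 ≡ 39
39 * 75 = 2925 ≡ 75

75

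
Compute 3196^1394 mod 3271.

Using repeated squaring:
1394 in binary is 10101110010, i.e. 1394 = 1024 + 256 + 64 + 32 + 16 + 2.
3196^1 ≡ 3196 (mod 3271)
3196^2 ≡ 3196^2 = 10214416 ≡ 2354 (mod 3271)
3196^4 ≡ 2354^2 = 5541316 ≡ 242 (mod 3271)
3196^8 ≡ 242^2 = 58564 ≡ 2957 (mod 3271)
3196^16 ≡ 2957^2 = 8743849 ≡ 466 (mod 3271)
3196^32 ≡ 466^2 = 217156 ≡ 1270 (mod 3271)
3196^64 ≡ 1270^2 = 1612900 ≡ 297 (mod 3271)
3196^128 ≡ 297^2 = 88209 ≡ 3163 (mod 3271)
3196^256 ≡ 3163^2 = 10004569 ≡ 1851 (mod 3271)
3196^512 ≡ 1851^2 = 3426201 ≡ 1464 (mod 3271)
3196^1024 ≡ 1464^2 = 2143296 ≡ 791 (mod 3271)
3196^1394 = 3196^1024 × 3196^256 × 3196^64 × 3196^32 × 3196^16 × 3196^2 ≡ 791 × 1851 × 297 × 1270 × 466 × 2354 (mod 3271).
Accumulate the product:
791 × 1851 = 1464141 ≡ 2004
2004 × 297 = 595188 ≡ 3137
3137 × 1270 = 3983990 ≡ 3183
3183 × 466 = 1483278 ≡ 1515
1515 × 2354 = 3566310 ≡ 920

920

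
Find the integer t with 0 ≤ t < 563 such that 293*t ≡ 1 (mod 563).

563 = 1·293 + 270
293 = 1·270 + 23
270 = 11·23 + 17
23 = 1·17 + 6
17 = 2·6 + 5
6 = 1·5 + 1
5 = 5·1 + 0
gcd(293, 563) = 1, so the inverse exists.
Back-substitute for 1:
1 = 1·6 − 1·5
  = −1·17 + 3·6
  = 3·23 − 4·17
  = −4·270 + 47·23
  = 47·293 − 51·270
  = −51·563 + 98·293
So 293⁻¹ ≡ 98 (mod 563).

98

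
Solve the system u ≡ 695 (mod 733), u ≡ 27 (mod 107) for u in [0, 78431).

733⁻¹ mod 107: 733*20 ≡ 1 (mod 107), so 733⁻¹ ≡ 20.
u = 695 + 733*((27 − 695)*20 mod 107) = 695 + 733*15 = 11690.
Check: 11690 mod 733 = 695, 11690 mod 107 = 27. ✓

11690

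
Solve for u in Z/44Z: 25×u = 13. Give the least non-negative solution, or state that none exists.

gcd(25, 44) = 1, so a unique solution mod 44 exists.
25⁻¹ ≡ 37 (mod 44).
u ≡ 37×13 ≡ 41 (mod 44).

41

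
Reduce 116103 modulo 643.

363

116103 = 180×643 + 363, so 116103 ≡ 363 (mod 643).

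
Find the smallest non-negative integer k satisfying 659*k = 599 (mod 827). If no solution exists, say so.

533

gcd(659, 827) = 1, so a unique solution mod 827 exists.
659⁻¹ ≡ 763 (mod 827).
k ≡ 763*599 ≡ 533 (mod 827).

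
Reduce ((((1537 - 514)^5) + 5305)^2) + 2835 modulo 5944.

1537 - 514 = 1023
(1023)^5 ≡ 2735 (mod 5944)
2735 + 5305 = 8040 ≡ 2096 (mod 5944)
(2096)^2 ≡ 600 (mod 5944)
600 + 2835 = 3435

3435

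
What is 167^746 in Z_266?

43

By square-and-multiply:
746 in binary is 1011101010, i.e. 746 = 512 + 128 + 64 + 32 + 8 + 2.
167^1 ≡ 167 (mod 266)
167^2 ≡ 167^2 = 27889 ≡ 225 (mod 266)
167^4 ≡ 225^2 = 50625 ≡ 85 (mod 266)
167^8 ≡ 85^2 = 7225 ≡ 43 (mod 266)
167^16 ≡ 43^2 = 1849 ≡ 253 (mod 266)
167^32 ≡ 253^2 = 64009 ≡ 169 (mod 266)
167^64 ≡ 169^2 = 28561 ≡ 99 (mod 266)
167^128 ≡ 99^2 = 9801 ≡ 225 (mod 266)
167^256 ≡ 225^2 = 50625 ≡ 85 (mod 266)
167^512 ≡ 85^2 = 7225 ≡ 43 (mod 266)
167^746 = 167^512 · 167^128 · 167^64 · 167^32 · 167^8 · 167^2 ≡ 43 · 225 · 99 · 169 · 43 · 225 (mod 266).
Accumulate the product:
43 · 225 = 9675 ≡ 99
99 · 99 = 9801 ≡ 225
225 · 169 = 38025 ≡ 253
253 · 43 = 10879 ≡ 239
239 · 225 = 53775 ≡ 43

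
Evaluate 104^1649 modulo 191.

156

104^1 ≡ 104 (mod 191)
104^2 ≡ 104^2 = 10816 ≡ 120 (mod 191)
104^4 ≡ 120^2 = 14400 ≡ 75 (mod 191)
104^8 ≡ 75^2 = 5625 ≡ 86 (mod 191)
104^16 ≡ 86^2 = 7396 ≡ 138 (mod 191)
104^32 ≡ 138^2 = 19044 ≡ 135 (mod 191)
104^64 ≡ 135^2 = 18225 ≡ 80 (mod 191)
104^128 ≡ 80^2 = 6400 ≡ 97 (mod 191)
104^256 ≡ 97^2 = 9409 ≡ 50 (mod 191)
104^512 ≡ 50^2 = 2500 ≡ 17 (mod 191)
104^1024 ≡ 17^2 = 289 ≡ 98 (mod 191)
104^1649 = 104^1024 * 104^512 * 104^64 * 104^32 * 104^16 * 104^1 ≡ 98 * 17 * 80 * 135 * 138 * 104 (mod 191).
Accumulate the product:
98 * 17 = 1666 ≡ 138
138 * 80 = 11040 ≡ 153
153 * 135 = 20655 ≡ 27
27 * 138 = 3726 ≡ 97
97 * 104 = 10088 ≡ 156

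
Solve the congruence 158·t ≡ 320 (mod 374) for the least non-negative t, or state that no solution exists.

47

gcd(158, 374) = 2, and 2 | 320, so solutions exist.
Divide through by 2: 79·t = 160 (mod 187).
79⁻¹ ≡ 116 (mod 187).
t ≡ 116·160 ≡ 47 (mod 187).
The smallest non-negative solution is t = 47.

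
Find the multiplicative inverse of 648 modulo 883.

883 = 1*648 + 235
648 = 2*235 + 178
235 = 1*178 + 57
178 = 3*57 + 7
57 = 8*7 + 1
7 = 7*1 + 0
gcd(648, 883) = 1, so the inverse exists.
Back-substitute for 1:
1 = 1*57 − 8*7
  = −8*178 + 25*57
  = 25*235 − 33*178
  = −33*648 + 91*235
  = 91*883 − 124*648
So 648⁻¹ ≡ −124 ≡ 759 (mod 883).

759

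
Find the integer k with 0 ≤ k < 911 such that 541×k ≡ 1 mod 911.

911 = 1·541 + 370
541 = 1·370 + 171
370 = 2·171 + 28
171 = 6·28 + 3
28 = 9·3 + 1
3 = 3·1 + 0
gcd(541, 911) = 1, so the inverse exists.
Back-substitute for 1:
1 = 1·28 − 9·3
  = −9·171 + 55·28
  = 55·370 − 119·171
  = −119·541 + 174·370
  = 174·911 − 293·541
So 541⁻¹ ≡ −293 ≡ 618 (mod 911).

618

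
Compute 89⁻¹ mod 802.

793

802 = 9*89 + 1
89 = 89*1 + 0
gcd(89, 802) = 1, so the inverse exists.
Back-substitute for 1:
1 = 1*802 − 9*89
So 89⁻¹ ≡ −9 ≡ 793 (mod 802).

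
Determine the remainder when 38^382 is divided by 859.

499

38^1 ≡ 38 (mod 859)
38^2 ≡ 38^2 = 1444 ≡ 585 (mod 859)
38^4 ≡ 585^2 = 342225 ≡ 343 (mod 859)
38^8 ≡ 343^2 = 117649 ≡ 825 (mod 859)
38^16 ≡ 825^2 = 680625 ≡ 297 (mod 859)
38^32 ≡ 297^2 = 88209 ≡ 591 (mod 859)
38^64 ≡ 591^2 = 349281 ≡ 527 (mod 859)
38^128 ≡ 527^2 = 277729 ≡ 272 (mod 859)
38^256 ≡ 272^2 = 73984 ≡ 110 (mod 859)
38^382 = 38^256 · 38^64 · 38^32 · 38^16 · 38^8 · 38^4 · 38^2 ≡ 110 · 527 · 591 · 297 · 825 · 343 · 585 (mod 859).
Accumulate the product:
110 · 527 = 57970 ≡ 417
417 · 591 = 246447 ≡ 773
773 · 297 = 229581 ≡ 228
228 · 825 = 188100 ≡ 838
838 · 343 = 287434 ≡ 528
528 · 585 = 308880 ≡ 499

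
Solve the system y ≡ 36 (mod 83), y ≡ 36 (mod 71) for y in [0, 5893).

36

83⁻¹ mod 71: 83×6 ≡ 1 (mod 71), so 83⁻¹ ≡ 6.
y = 36 + 83×((36 − 36)×6 mod 71) = 36 + 83×0 = 36.
Check: 36 mod 83 = 36, 36 mod 71 = 36. ✓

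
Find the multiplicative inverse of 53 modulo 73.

Run the extended Euclidean algorithm:
73 = 1·53 + 20
53 = 2·20 + 13
20 = 1·13 + 7
13 = 1·7 + 6
7 = 1·6 + 1
6 = 6·1 + 0
gcd(53, 73) = 1, so the inverse exists.
Back-substitute for 1:
1 = 1·7 − 1·6
  = −1·13 + 2·7
  = 2·20 − 3·13
  = −3·53 + 8·20
  = 8·73 − 11·53
So 53⁻¹ ≡ −11 ≡ 62 (mod 73).

62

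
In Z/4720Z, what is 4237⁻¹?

3733

Apply the Euclidean algorithm and back-substitute:
4720 = 1·4237 + 483
4237 = 8·483 + 373
483 = 1·373 + 110
373 = 3·110 + 43
110 = 2·43 + 24
43 = 1·24 + 19
24 = 1·19 + 5
19 = 3·5 + 4
5 = 1·4 + 1
4 = 4·1 + 0
gcd(4237, 4720) = 1, so the inverse exists.
Back-substitute for 1:
1 = 1·5 − 1·4
  = −1·19 + 4·5
  = 4·24 − 5·19
  = −5·43 + 9·24
  = 9·110 − 23·43
  = −23·373 + 78·110
  = 78·483 − 101·373
  = −101·4237 + 886·483
  = 886·4720 − 987·4237
So 4237⁻¹ ≡ −987 ≡ 3733 (mod 4720).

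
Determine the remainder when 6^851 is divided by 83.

76

Using repeated squaring:
6^1 ≡ 6 (mod 83)
6^2 ≡ 6^2 = 36 (mod 83)
6^4 ≡ 36^2 = 1296 ≡ 51 (mod 83)
6^8 ≡ 51^2 = 2601 ≡ 28 (mod 83)
6^16 ≡ 28^2 = 784 ≡ 37 (mod 83)
6^32 ≡ 37^2 = 1369 ≡ 41 (mod 83)
6^64 ≡ 41^2 = 1681 ≡ 21 (mod 83)
6^128 ≡ 21^2 = 441 ≡ 26 (mod 83)
6^256 ≡ 26^2 = 676 ≡ 12 (mod 83)
6^512 ≡ 12^2 = 144 ≡ 61 (mod 83)
6^851 = 6^512 * 6^256 * 6^64 * 6^16 * 6^2 * 6^1 ≡ 61 * 12 * 21 * 37 * 36 * 6 (mod 83).
Accumulate the product:
61 * 12 = 732 ≡ 68
68 * 21 = 1428 ≡ 17
17 * 37 = 629 ≡ 48
48 * 36 = 1728 ≡ 68
68 * 6 = 408 ≡ 76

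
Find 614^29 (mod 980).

29 in binary is 11101, i.e. 29 = 16 + 8 + 4 + 1.
614^1 ≡ 614 (mod 980)
614^2 ≡ 614^2 = 376996 ≡ 676 (mod 980)
614^4 ≡ 676^2 = 456976 ≡ 296 (mod 980)
614^8 ≡ 296^2 = 87616 ≡ 396 (mod 980)
614^16 ≡ 396^2 = 156816 ≡ 16 (mod 980)
614^29 = 614^16 * 614^8 * 614^4 * 614^1 ≡ 16 * 396 * 296 * 614 (mod 980).
Accumulate the product:
16 * 396 = 6336 ≡ 456
456 * 296 = 134976 ≡ 716
716 * 614 = 439624 ≡ 584

584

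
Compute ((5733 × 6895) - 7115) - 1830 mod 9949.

5733 × 6895 = 39529035 ≡ 1658 (mod 9949)
1658 - 7115 = -5457 ≡ 4492 (mod 9949)
4492 - 1830 = 2662

2662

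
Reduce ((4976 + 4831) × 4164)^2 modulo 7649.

4280

4976 + 4831 = 9807 ≡ 2158 (mod 7649)
2158 × 4164 = 8985912 ≡ 5986 (mod 7649)
(5986)^2 ≡ 4280 (mod 7649)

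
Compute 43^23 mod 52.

Using repeated squaring:
23 in binary is 10111, i.e. 23 = 16 + 4 + 2 + 1.
43^1 ≡ 43 (mod 52)
43^2 ≡ 43^2 = 1849 ≡ 29 (mod 52)
43^4 ≡ 29^2 = 841 ≡ 9 (mod 52)
43^8 ≡ 9^2 = 81 ≡ 29 (mod 52)
43^16 ≡ 29^2 = 841 ≡ 9 (mod 52)
43^23 = 43^16 × 43^4 × 43^2 × 43^1 ≡ 9 × 9 × 29 × 43 (mod 52).
Accumulate the product:
9 × 9 = 81 ≡ 29
29 × 29 = 841 ≡ 9
9 × 43 = 387 ≡ 23

23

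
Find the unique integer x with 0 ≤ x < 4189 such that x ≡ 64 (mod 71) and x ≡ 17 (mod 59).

71⁻¹ mod 59: 71·5 ≡ 1 (mod 59), so 71⁻¹ ≡ 5.
x = 64 + 71·((17 − 64)·5 mod 59) = 64 + 71·1 = 135.
Check: 135 mod 71 = 64, 135 mod 59 = 17. ✓

135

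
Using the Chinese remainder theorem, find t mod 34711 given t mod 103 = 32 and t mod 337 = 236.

103⁻¹ mod 337: 103×36 ≡ 1 (mod 337), so 103⁻¹ ≡ 36.
t = 32 + 103×((236 − 32)×36 mod 337) = 32 + 103×267 = 27533.

27533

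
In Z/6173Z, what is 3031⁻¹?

6173 = 2·3031 + 111
3031 = 27·111 + 34
111 = 3·34 + 9
34 = 3·9 + 7
9 = 1·7 + 2
7 = 3·2 + 1
2 = 2·1 + 0
gcd(3031, 6173) = 1, so the inverse exists.
Back-substitute for 1:
1 = 1·7 − 3·2
  = −3·9 + 4·7
  = 4·34 − 15·9
  = −15·111 + 49·34
  = 49·3031 − 1338·111
  = −1338·6173 + 2725·3031
So 3031⁻¹ ≡ 2725 (mod 6173).

2725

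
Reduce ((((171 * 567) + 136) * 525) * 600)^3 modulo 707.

171 * 567 = 96957 ≡ 98 (mod 707)
98 + 136 = 234
234 * 525 = 122850 ≡ 539 (mod 707)
539 * 600 = 323400 ≡ 301 (mod 707)
(301)^3 ≡ 497 (mod 707)

497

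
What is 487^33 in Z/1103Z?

691

33 in binary is 100001, i.e. 33 = 32 + 1.
487^1 ≡ 487 (mod 1103)
487^2 ≡ 487^2 = 237169 ≡ 24 (mod 1103)
487^4 ≡ 24^2 = 576 (mod 1103)
487^8 ≡ 576^2 = 331776 ≡ 876 (mod 1103)
487^16 ≡ 876^2 = 767376 ≡ 791 (mod 1103)
487^32 ≡ 791^2 = 625681 ≡ 280 (mod 1103)
487^33 = 487^32 × 487^1 ≡ 280 × 487 (mod 1103).
280 × 487 = 136360 ≡ 691 (mod 1103).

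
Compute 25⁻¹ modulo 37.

37 = 1*25 + 12
25 = 2*12 + 1
12 = 12*1 + 0
gcd(25, 37) = 1, so the inverse exists.
Back-substitute for 1:
1 = 1*25 − 2*12
  = −2*37 + 3*25
So 25⁻¹ ≡ 3 (mod 37).

3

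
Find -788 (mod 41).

-788 = -20·41 + 32, so -788 ≡ 32 (mod 41).

32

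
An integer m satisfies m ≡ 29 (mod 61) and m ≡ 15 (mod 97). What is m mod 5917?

61⁻¹ mod 97: 61×35 ≡ 1 (mod 97), so 61⁻¹ ≡ 35.
m = 29 + 61×((15 − 29)×35 mod 97) = 29 + 61×92 = 5641.

5641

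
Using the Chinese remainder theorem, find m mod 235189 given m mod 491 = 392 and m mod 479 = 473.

491⁻¹ mod 479: 491*40 ≡ 1 (mod 479), so 491⁻¹ ≡ 40.
m = 392 + 491*((473 − 392)*40 mod 479) = 392 + 491*366 = 180098.
Check: 180098 mod 491 = 392, 180098 mod 479 = 473. ✓

180098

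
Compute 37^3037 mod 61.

8

3037 in binary is 101111011101, i.e. 3037 = 2048 + 512 + 256 + 128 + 64 + 16 + 8 + 4 + 1.
37^1 ≡ 37 (mod 61)
37^2 ≡ 37^2 = 1369 ≡ 27 (mod 61)
37^4 ≡ 27^2 = 729 ≡ 58 (mod 61)
37^8 ≡ 58^2 = 3364 ≡ 9 (mod 61)
37^16 ≡ 9^2 = 81 ≡ 20 (mod 61)
37^32 ≡ 20^2 = 400 ≡ 34 (mod 61)
37^64 ≡ 34^2 = 1156 ≡ 58 (mod 61)
37^128 ≡ 58^2 = 3364 ≡ 9 (mod 61)
37^256 ≡ 9^2 = 81 ≡ 20 (mod 61)
37^512 ≡ 20^2 = 400 ≡ 34 (mod 61)
37^1024 ≡ 34^2 = 1156 ≡ 58 (mod 61)
37^2048 ≡ 58^2 = 3364 ≡ 9 (mod 61)
37^3037 = 37^2048 · 37^512 · 37^256 · 37^128 · 37^64 · 37^16 · 37^8 · 37^4 · 37^1 ≡ 9 · 34 · 20 · 9 · 58 · 20 · 9 · 58 · 37 (mod 61).
Accumulate the product:
9 · 34 = 306 ≡ 1
1 · 20 = 20
20 · 9 = 180 ≡ 58
58 · 58 = 3364 ≡ 9
9 · 20 = 180 ≡ 58
58 · 9 = 522 ≡ 34
34 · 58 = 1972 ≡ 20
20 · 37 = 740 ≡ 8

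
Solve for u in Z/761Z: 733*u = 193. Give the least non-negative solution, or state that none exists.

129

gcd(733, 761) = 1, so a unique solution mod 761 exists.
733⁻¹ ≡ 462 (mod 761).
u ≡ 462*193 ≡ 129 (mod 761).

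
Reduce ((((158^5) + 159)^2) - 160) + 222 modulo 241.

(158)^5 ≡ 4 (mod 241)
4 + 159 = 163
(163)^2 ≡ 59 (mod 241)
59 - 160 = -101 ≡ 140 (mod 241)
140 + 222 = 362 ≡ 121 (mod 241)

121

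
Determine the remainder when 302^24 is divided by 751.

367

Compute successive squares:
24 in binary is 11000, i.e. 24 = 16 + 8.
302^1 ≡ 302 (mod 751)
302^2 ≡ 302^2 = 91204 ≡ 333 (mod 751)
302^4 ≡ 333^2 = 110889 ≡ 492 (mod 751)
302^8 ≡ 492^2 = 242064 ≡ 242 (mod 751)
302^16 ≡ 242^2 = 58564 ≡ 737 (mod 751)
302^24 = 302^16 × 302^8 ≡ 737 × 242 (mod 751).
737 × 242 = 178354 ≡ 367 (mod 751).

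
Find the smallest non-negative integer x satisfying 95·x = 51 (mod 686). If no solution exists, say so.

571

gcd(95, 686) = 1, so a unique solution mod 686 exists.
95⁻¹ ≡ 65 (mod 686).
x ≡ 65·51 ≡ 571 (mod 686).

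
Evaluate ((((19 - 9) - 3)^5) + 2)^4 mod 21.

19 - 9 = 10
10 - 3 = 7
(7)^5 ≡ 7 (mod 21)
7 + 2 = 9
(9)^4 ≡ 9 (mod 21)

9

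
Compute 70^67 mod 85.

67 in binary is 1000011, i.e. 67 = 64 + 2 + 1.
70^1 ≡ 70 (mod 85)
70^2 ≡ 70^2 = 4900 ≡ 55 (mod 85)
70^4 ≡ 55^2 = 3025 ≡ 50 (mod 85)
70^8 ≡ 50^2 = 2500 ≡ 35 (mod 85)
70^16 ≡ 35^2 = 1225 ≡ 35 (mod 85)
70^32 ≡ 35^2 = 1225 ≡ 35 (mod 85)
70^64 ≡ 35^2 = 1225 ≡ 35 (mod 85)
70^67 = 70^64 × 70^2 × 70^1 ≡ 35 × 55 × 70 (mod 85).
Accumulate the product:
35 × 55 = 1925 ≡ 55
55 × 70 = 3850 ≡ 25

25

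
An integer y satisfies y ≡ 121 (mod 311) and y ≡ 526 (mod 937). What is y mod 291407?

124210

311⁻¹ mod 937: 311×702 ≡ 1 (mod 937), so 311⁻¹ ≡ 702.
y = 121 + 311×((526 − 121)×702 mod 937) = 121 + 311×399 = 124210.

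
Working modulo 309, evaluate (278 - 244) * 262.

278 - 244 = 34
34 * 262 = 8908 ≡ 256 (mod 309)

256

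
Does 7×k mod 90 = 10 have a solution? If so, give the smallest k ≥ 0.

40

gcd(7, 90) = 1, so a unique solution mod 90 exists.
7⁻¹ ≡ 13 (mod 90).
k ≡ 13×10 ≡ 40 (mod 90).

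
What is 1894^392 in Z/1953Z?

1528

By square-and-multiply:
1894^1 ≡ 1894 (mod 1953)
1894^2 ≡ 1894^2 = 3587236 ≡ 1528 (mod 1953)
1894^4 ≡ 1528^2 = 2334784 ≡ 949 (mod 1953)
1894^8 ≡ 949^2 = 900601 ≡ 268 (mod 1953)
1894^16 ≡ 268^2 = 71824 ≡ 1516 (mod 1953)
1894^32 ≡ 1516^2 = 2298256 ≡ 1528 (mod 1953)
1894^64 ≡ 1528^2 = 2334784 ≡ 949 (mod 1953)
1894^128 ≡ 949^2 = 900601 ≡ 268 (mod 1953)
1894^256 ≡ 268^2 = 71824 ≡ 1516 (mod 1953)
1894^392 = 1894^256 × 1894^128 × 1894^8 ≡ 1516 × 268 × 268 (mod 1953).
Accumulate the product:
1516 × 268 = 406288 ≡ 64
64 × 268 = 17152 ≡ 1528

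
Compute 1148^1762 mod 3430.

2744

Using repeated squaring:
1762 in binary is 11011100010, i.e. 1762 = 1024 + 512 + 128 + 64 + 32 + 2.
1148^1 ≡ 1148 (mod 3430)
1148^2 ≡ 1148^2 = 1317904 ≡ 784 (mod 3430)
1148^4 ≡ 784^2 = 614656 ≡ 686 (mod 3430)
1148^8 ≡ 686^2 = 470596 ≡ 686 (mod 3430)
1148^16 ≡ 686^2 = 470596 ≡ 686 (mod 3430)
1148^32 ≡ 686^2 = 470596 ≡ 686 (mod 3430)
1148^64 ≡ 686^2 = 470596 ≡ 686 (mod 3430)
1148^128 ≡ 686^2 = 470596 ≡ 686 (mod 3430)
1148^256 ≡ 686^2 = 470596 ≡ 686 (mod 3430)
1148^512 ≡ 686^2 = 470596 ≡ 686 (mod 3430)
1148^1024 ≡ 686^2 = 470596 ≡ 686 (mod 3430)
1148^1762 = 1148^1024 × 1148^512 × 1148^128 × 1148^64 × 1148^32 × 1148^2 ≡ 686 × 686 × 686 × 686 × 686 × 784 (mod 3430).
Accumulate the product:
686 × 686 = 470596 ≡ 686
686 × 686 = 470596 ≡ 686
686 × 686 = 470596 ≡ 686
686 × 686 = 470596 ≡ 686
686 × 784 = 537824 ≡ 2744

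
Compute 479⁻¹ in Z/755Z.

424

Run the extended Euclidean algorithm:
755 = 1×479 + 276
479 = 1×276 + 203
276 = 1×203 + 73
203 = 2×73 + 57
73 = 1×57 + 16
57 = 3×16 + 9
16 = 1×9 + 7
9 = 1×7 + 2
7 = 3×2 + 1
2 = 2×1 + 0
gcd(479, 755) = 1, so the inverse exists.
Bézout: 1 = 210×755 − 331×479.
So 479⁻¹ ≡ −331 ≡ 424 (mod 755).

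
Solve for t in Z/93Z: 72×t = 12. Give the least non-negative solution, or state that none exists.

gcd(72, 93) = 3, and 3 | 12, so solutions exist.
Divide through by 3: 24×t mod 31 = 4.
24⁻¹ ≡ 22 (mod 31).
t ≡ 22×4 ≡ 26 (mod 31).
The smallest non-negative solution is t = 26.

26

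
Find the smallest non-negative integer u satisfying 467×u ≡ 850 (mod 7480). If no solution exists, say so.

gcd(467, 7480) = 1, so a unique solution mod 7480 exists.
467⁻¹ ≡ 2803 (mod 7480).
u ≡ 2803×850 ≡ 3910 (mod 7480).

3910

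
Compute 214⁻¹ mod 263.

263 = 1*214 + 49
214 = 4*49 + 18
49 = 2*18 + 13
18 = 1*13 + 5
13 = 2*5 + 3
5 = 1*3 + 2
3 = 1*2 + 1
2 = 2*1 + 0
gcd(214, 263) = 1, so the inverse exists.
Back-substitute for 1:
1 = 1*3 − 1*2
  = −1*5 + 2*3
  = 2*13 − 5*5
  = −5*18 + 7*13
  = 7*49 − 19*18
  = −19*214 + 83*49
  = 83*263 − 102*214
So 214⁻¹ ≡ −102 ≡ 161 (mod 263).

161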